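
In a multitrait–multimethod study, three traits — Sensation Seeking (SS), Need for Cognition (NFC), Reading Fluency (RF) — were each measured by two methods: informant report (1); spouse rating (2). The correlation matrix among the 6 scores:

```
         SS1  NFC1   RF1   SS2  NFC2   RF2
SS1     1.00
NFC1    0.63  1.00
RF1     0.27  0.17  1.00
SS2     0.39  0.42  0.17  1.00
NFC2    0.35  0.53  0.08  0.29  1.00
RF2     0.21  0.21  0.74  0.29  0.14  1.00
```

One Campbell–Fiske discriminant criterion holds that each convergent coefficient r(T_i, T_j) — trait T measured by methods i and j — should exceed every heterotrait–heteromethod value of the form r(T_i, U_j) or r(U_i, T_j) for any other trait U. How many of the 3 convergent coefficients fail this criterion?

1

Each convergent coefficient versus the relevant comparison correlations:
SS (methods 1·2): 0.39 vs {0.35, 0.42, 0.21, 0.17} → fail.
NFC (methods 1·2): 0.53 vs {0.42, 0.35, 0.21, 0.08} → pass.
RF (methods 1·2): 0.74 vs {0.17, 0.21, 0.08, 0.21} → pass.
1 of 3 fail.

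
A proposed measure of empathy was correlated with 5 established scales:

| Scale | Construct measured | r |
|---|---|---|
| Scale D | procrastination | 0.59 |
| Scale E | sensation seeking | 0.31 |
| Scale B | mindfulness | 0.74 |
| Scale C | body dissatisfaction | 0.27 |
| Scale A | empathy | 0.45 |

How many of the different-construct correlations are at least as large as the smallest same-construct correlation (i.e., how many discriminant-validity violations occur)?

Convergent (same construct = empathy): Scale A.
Smallest convergent = 0.45. Discriminant values: 0.59, 0.31, 0.74, 0.27; count ≥ 0.45 → 2.

2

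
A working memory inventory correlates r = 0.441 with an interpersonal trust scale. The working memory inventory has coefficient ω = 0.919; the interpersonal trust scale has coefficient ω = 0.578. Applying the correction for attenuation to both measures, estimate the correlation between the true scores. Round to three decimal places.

0.605

r_true = r_obs / √(r_xx · r_yy) = 0.441 / √(0.919 × 0.578) = 0.441 / √0.531182 = 0.441 / 0.7288 ≈ 0.605.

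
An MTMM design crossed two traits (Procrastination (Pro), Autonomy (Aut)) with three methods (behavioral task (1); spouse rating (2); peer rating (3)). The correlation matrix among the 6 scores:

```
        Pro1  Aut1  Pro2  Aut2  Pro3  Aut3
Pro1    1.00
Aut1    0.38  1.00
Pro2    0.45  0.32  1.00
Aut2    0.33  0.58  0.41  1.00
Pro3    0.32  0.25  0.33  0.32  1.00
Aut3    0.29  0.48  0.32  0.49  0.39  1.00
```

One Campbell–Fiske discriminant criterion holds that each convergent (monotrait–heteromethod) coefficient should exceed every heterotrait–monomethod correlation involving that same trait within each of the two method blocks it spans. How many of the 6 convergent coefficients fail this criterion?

2

Checking each validity diagonal entry against its comparison values:
Pro (methods 1·2): 0.45 vs {0.38, 0.41} → pass.
Pro (methods 1·3): 0.32 vs {0.38, 0.39} → fail.
Pro (methods 2·3): 0.33 vs {0.41, 0.39} → fail.
Aut (methods 1·2): 0.58 vs {0.38, 0.41} → pass.
Aut (methods 1·3): 0.48 vs {0.38, 0.39} → pass.
Aut (methods 2·3): 0.49 vs {0.41, 0.39} → pass.
2 of 6 fail.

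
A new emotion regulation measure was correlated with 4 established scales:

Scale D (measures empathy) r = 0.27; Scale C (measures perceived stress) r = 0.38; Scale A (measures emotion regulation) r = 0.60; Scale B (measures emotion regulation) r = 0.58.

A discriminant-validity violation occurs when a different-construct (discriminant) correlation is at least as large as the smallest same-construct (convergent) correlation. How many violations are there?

Convergent (same construct = emotion regulation): Scale A, Scale B.
Smallest convergent = 0.58. Discriminant values: 0.27, 0.38; count ≥ 0.58 → 0.

0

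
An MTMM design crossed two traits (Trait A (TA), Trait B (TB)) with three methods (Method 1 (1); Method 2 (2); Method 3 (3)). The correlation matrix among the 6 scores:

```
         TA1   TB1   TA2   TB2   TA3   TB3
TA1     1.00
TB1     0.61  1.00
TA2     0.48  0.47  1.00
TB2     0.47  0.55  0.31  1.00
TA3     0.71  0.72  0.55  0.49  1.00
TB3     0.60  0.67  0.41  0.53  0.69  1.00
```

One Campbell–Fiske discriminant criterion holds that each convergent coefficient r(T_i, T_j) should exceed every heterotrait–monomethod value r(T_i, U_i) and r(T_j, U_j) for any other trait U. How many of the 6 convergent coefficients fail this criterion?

5

Each convergent coefficient versus the relevant comparison correlations:
TA (methods 1·2): 0.48 vs {0.61, 0.31} → fail.
TA (methods 1·3): 0.71 vs {0.61, 0.69} → pass.
TA (methods 2·3): 0.55 vs {0.31, 0.69} → fail.
TB (methods 1·2): 0.55 vs {0.61, 0.31} → fail.
TB (methods 1·3): 0.67 vs {0.61, 0.69} → fail.
TB (methods 2·3): 0.53 vs {0.31, 0.69} → fail.
5 of 6 fail.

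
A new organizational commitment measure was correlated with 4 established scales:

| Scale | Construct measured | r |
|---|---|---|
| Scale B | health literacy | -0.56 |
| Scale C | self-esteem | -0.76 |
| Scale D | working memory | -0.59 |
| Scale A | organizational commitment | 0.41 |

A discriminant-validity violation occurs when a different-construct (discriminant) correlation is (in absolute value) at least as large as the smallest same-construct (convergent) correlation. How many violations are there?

3

Convergent (same construct = organizational commitment): Scale A.
Smallest convergent = 0.41. Discriminant |r|: 0.56, 0.76, 0.59; count ≥ 0.41 → 3.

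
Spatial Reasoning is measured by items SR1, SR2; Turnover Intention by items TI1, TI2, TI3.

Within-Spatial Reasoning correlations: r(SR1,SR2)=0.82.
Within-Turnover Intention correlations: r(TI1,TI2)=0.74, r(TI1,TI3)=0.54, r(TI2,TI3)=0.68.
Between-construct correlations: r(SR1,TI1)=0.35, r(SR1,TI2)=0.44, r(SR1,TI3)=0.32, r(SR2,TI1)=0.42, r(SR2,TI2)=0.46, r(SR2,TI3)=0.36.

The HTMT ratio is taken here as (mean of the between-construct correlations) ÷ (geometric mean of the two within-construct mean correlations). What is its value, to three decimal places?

0.535

Mean between = 2.35/6 = 0.3917.
Mean within-SR = 0.82/1 = 0.8200; mean within-TI = 1.96/3 = 0.6533.
Geometric mean = √(0.8200 × 0.6533) = 0.7319.
HTMT = 0.3917 / 0.7319 = 0.535.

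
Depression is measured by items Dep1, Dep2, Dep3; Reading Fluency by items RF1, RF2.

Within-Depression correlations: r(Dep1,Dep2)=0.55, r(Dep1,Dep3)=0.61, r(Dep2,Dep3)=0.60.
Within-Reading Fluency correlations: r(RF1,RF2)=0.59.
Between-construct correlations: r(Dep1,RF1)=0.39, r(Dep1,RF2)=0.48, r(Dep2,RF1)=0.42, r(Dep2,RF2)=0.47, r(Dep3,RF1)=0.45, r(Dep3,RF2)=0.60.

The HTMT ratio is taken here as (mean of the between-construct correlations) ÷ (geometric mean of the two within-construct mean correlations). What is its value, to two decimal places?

Between-construct mean = 2.81/6 = 0.4683.
Mean within-Dep = 1.76/3 = 0.5867; mean within-RF = 0.59/1 = 0.5900.
Geometric mean = √(0.5867 × 0.5900) = 0.5883.
HTMT = 0.4683 / 0.5883 = 0.80.

0.80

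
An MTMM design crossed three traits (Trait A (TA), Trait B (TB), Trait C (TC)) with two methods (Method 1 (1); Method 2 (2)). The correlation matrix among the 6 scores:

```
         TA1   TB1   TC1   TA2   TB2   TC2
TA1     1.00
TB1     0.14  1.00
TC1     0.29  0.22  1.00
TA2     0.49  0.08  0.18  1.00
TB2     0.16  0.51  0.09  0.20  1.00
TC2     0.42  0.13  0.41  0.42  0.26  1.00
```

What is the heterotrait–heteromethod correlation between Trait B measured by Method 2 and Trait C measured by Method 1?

Different traits and methods: r(TB2, TC1) = 0.09.

0.09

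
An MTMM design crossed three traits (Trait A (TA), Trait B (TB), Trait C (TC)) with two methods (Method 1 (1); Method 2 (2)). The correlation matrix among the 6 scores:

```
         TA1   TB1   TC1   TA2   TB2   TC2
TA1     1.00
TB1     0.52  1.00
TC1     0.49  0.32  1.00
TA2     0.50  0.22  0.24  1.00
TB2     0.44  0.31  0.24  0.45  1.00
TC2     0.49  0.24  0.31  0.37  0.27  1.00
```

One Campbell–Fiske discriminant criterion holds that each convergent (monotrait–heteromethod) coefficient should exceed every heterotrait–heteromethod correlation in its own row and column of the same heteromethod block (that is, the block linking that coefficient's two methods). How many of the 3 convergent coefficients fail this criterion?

Convergent coefficients and their comparison sets:
TA (methods 1·2): 0.50 vs {0.44, 0.22, 0.49, 0.24} → pass.
TB (methods 1·2): 0.31 vs {0.22, 0.44, 0.24, 0.24} → fail.
TC (methods 1·2): 0.31 vs {0.24, 0.49, 0.24, 0.24} → fail.
2 of 3 fail.

2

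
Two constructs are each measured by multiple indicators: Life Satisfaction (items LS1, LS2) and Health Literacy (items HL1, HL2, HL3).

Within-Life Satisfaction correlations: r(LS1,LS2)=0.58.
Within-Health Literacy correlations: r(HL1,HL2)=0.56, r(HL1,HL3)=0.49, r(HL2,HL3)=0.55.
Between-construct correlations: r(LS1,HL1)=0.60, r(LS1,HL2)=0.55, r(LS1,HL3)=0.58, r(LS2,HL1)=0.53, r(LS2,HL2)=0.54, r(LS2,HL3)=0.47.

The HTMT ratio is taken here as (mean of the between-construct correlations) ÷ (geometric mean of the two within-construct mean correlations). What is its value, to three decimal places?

0.980

Mean heterotrait r = 3.27/6 = 0.5450.
Mean within-LS = 0.58/1 = 0.5800; mean within-HL = 1.60/3 = 0.5333.
Geometric mean = √(0.5800 × 0.5333) = 0.5562.
HTMT = 0.5450 / 0.5562 = 0.980.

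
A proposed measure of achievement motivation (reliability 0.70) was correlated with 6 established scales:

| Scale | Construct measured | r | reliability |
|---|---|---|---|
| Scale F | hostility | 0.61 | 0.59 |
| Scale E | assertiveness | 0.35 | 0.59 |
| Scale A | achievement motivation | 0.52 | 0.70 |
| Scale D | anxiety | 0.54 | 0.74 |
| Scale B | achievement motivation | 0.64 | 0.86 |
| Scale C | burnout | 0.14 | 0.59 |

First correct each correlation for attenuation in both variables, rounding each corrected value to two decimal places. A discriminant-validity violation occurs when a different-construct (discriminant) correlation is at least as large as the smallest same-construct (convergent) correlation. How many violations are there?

Disattenuated r (r / √(r_scale · r_new)):
  Scale F (disc): 0.61 / √(0.59·0.70) = 0.95
  Scale E (disc): 0.35 / √(0.59·0.70) = 0.54
  Scale A (conv): 0.52 / √(0.70·0.70) = 0.74
  Scale D (disc): 0.54 / √(0.74·0.70) = 0.75
  Scale B (conv): 0.64 / √(0.86·0.70) = 0.82
  Scale C (disc): 0.14 / √(0.59·0.70) = 0.22
Smallest convergent = 0.74. Discriminant values: 0.95, 0.54, 0.75, 0.22; count ≥ 0.74 → 2.

2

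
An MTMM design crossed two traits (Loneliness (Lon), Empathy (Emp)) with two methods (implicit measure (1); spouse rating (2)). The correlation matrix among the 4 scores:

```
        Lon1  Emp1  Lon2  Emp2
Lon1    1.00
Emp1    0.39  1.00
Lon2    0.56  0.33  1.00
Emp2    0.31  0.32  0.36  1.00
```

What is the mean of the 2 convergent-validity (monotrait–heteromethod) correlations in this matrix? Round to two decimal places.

0.44

Convergent values: 0.56, 0.32; mean = 0.88/2 = 0.44.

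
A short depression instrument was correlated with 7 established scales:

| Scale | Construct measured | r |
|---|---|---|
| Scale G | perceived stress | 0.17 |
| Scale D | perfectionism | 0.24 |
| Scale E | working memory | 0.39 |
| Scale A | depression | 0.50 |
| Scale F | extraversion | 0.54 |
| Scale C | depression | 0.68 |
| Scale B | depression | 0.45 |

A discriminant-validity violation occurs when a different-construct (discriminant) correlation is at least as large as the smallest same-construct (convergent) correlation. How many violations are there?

Convergent (same construct = depression): Scale A, Scale C, Scale B.
Smallest convergent = 0.45. Discriminant values: 0.17, 0.24, 0.39, 0.54; count ≥ 0.45 → 1.

1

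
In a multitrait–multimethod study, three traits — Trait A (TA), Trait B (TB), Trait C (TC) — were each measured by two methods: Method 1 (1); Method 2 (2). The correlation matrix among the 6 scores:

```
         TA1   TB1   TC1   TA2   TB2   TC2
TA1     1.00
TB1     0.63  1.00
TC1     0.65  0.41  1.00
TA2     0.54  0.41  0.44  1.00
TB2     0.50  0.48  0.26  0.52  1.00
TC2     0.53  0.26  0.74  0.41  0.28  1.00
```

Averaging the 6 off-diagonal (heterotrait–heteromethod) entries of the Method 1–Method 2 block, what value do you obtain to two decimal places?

HTHM values (method 1 × method 2): 0.50, 0.53, 0.41, 0.26, 0.44, 0.26; mean = 2.40/6 = 0.40.

0.40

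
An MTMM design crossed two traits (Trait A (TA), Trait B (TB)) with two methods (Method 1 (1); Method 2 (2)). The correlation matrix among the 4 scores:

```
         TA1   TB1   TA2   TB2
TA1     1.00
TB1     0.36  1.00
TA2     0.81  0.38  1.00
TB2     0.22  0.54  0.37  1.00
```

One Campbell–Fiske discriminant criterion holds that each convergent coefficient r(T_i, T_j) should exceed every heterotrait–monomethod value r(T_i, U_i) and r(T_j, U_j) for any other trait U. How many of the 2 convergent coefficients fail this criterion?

0

Convergent coefficients and their comparison sets:
TA (methods 1·2): 0.81 vs {0.36, 0.37} → pass.
TB (methods 1·2): 0.54 vs {0.36, 0.37} → pass.
0 of 2 fail.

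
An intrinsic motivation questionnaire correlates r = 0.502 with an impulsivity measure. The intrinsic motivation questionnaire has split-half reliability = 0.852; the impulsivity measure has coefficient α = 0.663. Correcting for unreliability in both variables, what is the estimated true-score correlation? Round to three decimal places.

r_true = r_obs / √(r_xx · r_yy) = 0.502 / √(0.852 × 0.663) = 0.502 / √0.564876 = 0.502 / 0.7516 ≈ 0.668.

0.668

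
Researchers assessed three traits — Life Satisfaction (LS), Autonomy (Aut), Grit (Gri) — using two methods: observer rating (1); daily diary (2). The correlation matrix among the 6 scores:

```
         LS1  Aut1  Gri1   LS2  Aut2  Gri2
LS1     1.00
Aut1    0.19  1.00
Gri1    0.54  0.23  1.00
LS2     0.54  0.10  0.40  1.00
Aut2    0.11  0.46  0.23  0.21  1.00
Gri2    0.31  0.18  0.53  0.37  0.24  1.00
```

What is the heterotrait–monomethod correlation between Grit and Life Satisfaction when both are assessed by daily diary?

Different traits, same method: r(Gri2, LS2) = 0.37.

0.37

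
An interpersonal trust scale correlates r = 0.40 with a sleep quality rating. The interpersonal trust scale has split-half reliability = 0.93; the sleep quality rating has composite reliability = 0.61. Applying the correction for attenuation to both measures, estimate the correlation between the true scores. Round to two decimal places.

0.53

r_true = r_obs / √(r_xx · r_yy) = 0.40 / √(0.93 × 0.61) = 0.40 / √0.5673 = 0.40 / 0.7532 ≈ 0.53.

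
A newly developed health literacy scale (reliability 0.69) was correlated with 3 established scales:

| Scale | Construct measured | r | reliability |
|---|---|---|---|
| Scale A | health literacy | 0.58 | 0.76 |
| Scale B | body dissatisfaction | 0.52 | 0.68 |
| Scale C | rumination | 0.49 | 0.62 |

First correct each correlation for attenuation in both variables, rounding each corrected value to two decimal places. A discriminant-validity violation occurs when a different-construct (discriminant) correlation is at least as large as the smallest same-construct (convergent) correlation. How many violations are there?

Disattenuated r (r / √(r_scale · r_new)):
  Scale A (conv): 0.58 / √(0.76·0.69) = 0.80
  Scale B (disc): 0.52 / √(0.68·0.69) = 0.76
  Scale C (disc): 0.49 / √(0.62·0.69) = 0.75
Smallest convergent = 0.80. Discriminant values: 0.76, 0.75; count ≥ 0.80 → 0.

0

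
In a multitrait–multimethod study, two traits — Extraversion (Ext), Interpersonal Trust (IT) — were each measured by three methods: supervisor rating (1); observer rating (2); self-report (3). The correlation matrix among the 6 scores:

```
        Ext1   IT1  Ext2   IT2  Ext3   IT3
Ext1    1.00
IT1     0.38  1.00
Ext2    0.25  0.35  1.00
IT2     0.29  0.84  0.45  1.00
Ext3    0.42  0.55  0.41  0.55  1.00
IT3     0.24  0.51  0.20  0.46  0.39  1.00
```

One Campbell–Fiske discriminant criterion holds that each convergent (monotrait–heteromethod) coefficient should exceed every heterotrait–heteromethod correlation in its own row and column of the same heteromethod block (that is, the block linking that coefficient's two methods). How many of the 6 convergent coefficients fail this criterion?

5

Convergent coefficients and their comparison sets:
Ext (methods 1·2): 0.25 vs {0.29, 0.35} → fail.
Ext (methods 1·3): 0.42 vs {0.24, 0.55} → fail.
Ext (methods 2·3): 0.41 vs {0.20, 0.55} → fail.
IT (methods 1·2): 0.84 vs {0.35, 0.29} → pass.
IT (methods 1·3): 0.51 vs {0.55, 0.24} → fail.
IT (methods 2·3): 0.46 vs {0.55, 0.20} → fail.
5 of 6 fail.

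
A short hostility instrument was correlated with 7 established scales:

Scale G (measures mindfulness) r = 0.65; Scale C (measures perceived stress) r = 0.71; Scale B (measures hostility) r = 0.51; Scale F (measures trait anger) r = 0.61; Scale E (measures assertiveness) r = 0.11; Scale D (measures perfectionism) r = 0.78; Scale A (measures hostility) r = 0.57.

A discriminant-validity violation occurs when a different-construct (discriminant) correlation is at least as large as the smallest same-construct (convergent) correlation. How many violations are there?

Convergent (same construct = hostility): Scale B, Scale A.
Smallest convergent = 0.51. Discriminant values: 0.65, 0.71, 0.61, 0.11, 0.78; count ≥ 0.51 → 4.

4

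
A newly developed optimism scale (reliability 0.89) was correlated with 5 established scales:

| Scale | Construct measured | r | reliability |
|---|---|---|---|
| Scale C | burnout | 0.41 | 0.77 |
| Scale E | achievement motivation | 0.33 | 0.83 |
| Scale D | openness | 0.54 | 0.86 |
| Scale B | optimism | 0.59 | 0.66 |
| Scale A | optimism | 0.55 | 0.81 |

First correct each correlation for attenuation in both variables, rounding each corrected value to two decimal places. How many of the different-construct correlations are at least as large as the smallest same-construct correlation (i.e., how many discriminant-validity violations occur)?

Disattenuated r (r / √(r_scale · r_new)):
  Scale C (disc): 0.41 / √(0.77·0.89) = 0.50
  Scale E (disc): 0.33 / √(0.83·0.89) = 0.38
  Scale D (disc): 0.54 / √(0.86·0.89) = 0.62
  Scale B (conv): 0.59 / √(0.66·0.89) = 0.77
  Scale A (conv): 0.55 / √(0.81·0.89) = 0.65
Smallest convergent = 0.65. Discriminant values: 0.50, 0.38, 0.62; count ≥ 0.65 → 0.

0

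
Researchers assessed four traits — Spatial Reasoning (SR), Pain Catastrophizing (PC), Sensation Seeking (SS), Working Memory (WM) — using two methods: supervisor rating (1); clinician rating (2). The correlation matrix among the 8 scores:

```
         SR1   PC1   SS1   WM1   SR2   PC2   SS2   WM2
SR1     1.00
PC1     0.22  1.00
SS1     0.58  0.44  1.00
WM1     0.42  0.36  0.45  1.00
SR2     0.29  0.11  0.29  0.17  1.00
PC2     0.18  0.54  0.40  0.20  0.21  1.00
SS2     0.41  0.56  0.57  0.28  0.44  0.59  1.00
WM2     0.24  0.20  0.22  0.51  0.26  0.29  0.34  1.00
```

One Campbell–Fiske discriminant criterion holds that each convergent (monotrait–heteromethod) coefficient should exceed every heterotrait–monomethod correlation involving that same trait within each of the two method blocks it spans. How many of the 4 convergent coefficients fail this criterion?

3

Each convergent coefficient versus the relevant comparison correlations:
SR (methods 1·2): 0.29 vs {0.22, 0.21, 0.58, 0.44, 0.42, 0.26} → fail.
PC (methods 1·2): 0.54 vs {0.22, 0.21, 0.44, 0.59, 0.36, 0.29} → fail.
SS (methods 1·2): 0.57 vs {0.58, 0.44, 0.44, 0.59, 0.45, 0.34} → fail.
WM (methods 1·2): 0.51 vs {0.42, 0.26, 0.36, 0.29, 0.45, 0.34} → pass.
3 of 4 fail.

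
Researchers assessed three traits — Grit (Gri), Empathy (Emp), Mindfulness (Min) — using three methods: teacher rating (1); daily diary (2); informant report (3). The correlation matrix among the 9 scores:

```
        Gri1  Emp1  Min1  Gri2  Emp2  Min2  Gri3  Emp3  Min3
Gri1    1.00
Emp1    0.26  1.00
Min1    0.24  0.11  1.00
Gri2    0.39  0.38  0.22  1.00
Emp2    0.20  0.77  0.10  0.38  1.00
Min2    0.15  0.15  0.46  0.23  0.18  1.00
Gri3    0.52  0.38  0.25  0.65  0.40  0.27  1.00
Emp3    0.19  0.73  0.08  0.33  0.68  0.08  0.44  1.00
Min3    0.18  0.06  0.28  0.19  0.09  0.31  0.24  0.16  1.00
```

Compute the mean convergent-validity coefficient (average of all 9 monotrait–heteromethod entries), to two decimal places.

0.53

Convergent values: 0.39, 0.52, 0.65, 0.77, 0.73, 0.68, 0.46, 0.28, 0.31; mean = 4.79/9 = 0.53.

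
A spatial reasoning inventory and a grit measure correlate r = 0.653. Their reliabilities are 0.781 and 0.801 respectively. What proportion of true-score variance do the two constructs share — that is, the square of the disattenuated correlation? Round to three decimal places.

Disattenuated r = 0.653 / √(0.781 × 0.801) = 0.653 / 0.7909 = 0.8256.
Shared true-score variance = 0.8256² = 0.6816 ≈ 0.682.

0.682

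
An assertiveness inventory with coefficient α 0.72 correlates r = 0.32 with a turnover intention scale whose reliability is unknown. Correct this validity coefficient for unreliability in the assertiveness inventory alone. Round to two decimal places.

Single correction: r_c = r_obs / √r_xx = 0.32 / √0.72 = 0.32 / 0.8485 ≈ 0.38.

0.38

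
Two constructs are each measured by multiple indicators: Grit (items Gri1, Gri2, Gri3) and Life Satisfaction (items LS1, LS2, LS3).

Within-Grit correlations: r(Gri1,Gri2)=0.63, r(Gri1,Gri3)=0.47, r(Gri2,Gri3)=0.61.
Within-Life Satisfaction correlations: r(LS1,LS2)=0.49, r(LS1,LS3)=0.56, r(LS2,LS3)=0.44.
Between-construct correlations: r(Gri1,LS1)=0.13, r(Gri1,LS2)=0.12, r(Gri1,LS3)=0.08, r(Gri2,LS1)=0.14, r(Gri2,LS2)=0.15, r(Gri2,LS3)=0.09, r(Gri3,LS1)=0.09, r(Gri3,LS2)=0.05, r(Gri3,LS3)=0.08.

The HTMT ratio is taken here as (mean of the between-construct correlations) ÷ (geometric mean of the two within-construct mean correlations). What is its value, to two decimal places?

Between-construct mean = 0.93/9 = 0.1033.
Mean within-Gri = 1.71/3 = 0.5700; mean within-LS = 1.49/3 = 0.4967.
Geometric mean = √(0.5700 × 0.4967) = 0.5321.
HTMT = 0.1033 / 0.5321 = 0.19.

0.19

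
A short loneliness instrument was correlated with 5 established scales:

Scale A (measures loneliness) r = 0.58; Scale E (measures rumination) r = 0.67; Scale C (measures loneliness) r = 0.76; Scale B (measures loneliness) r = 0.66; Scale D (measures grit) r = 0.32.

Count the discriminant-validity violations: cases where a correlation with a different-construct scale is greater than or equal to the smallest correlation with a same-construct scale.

Convergent (same construct = loneliness): Scale A, Scale C, Scale B.
Smallest convergent = 0.58. Discriminant values: 0.67, 0.32; count ≥ 0.58 → 1.

1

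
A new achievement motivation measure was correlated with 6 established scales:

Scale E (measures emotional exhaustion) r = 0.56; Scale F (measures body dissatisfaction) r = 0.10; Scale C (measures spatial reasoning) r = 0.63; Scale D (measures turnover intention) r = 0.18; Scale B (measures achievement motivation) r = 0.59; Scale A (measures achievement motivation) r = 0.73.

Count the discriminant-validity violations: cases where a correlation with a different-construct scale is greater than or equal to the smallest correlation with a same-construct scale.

Convergent (same construct = achievement motivation): Scale B, Scale A.
Smallest convergent = 0.59. Discriminant values: 0.56, 0.10, 0.63, 0.18; count ≥ 0.59 → 1.

1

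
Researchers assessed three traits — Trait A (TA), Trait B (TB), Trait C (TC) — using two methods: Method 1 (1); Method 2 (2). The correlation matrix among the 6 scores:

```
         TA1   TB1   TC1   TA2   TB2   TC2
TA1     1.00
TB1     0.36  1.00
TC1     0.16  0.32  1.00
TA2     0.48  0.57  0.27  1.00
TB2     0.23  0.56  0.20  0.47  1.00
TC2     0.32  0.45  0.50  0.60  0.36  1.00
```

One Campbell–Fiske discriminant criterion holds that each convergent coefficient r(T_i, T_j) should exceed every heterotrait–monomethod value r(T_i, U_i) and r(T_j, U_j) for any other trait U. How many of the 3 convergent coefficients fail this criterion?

Each convergent coefficient versus the relevant comparison correlations:
TA (methods 1·2): 0.48 vs {0.36, 0.47, 0.16, 0.60} → fail.
TB (methods 1·2): 0.56 vs {0.36, 0.47, 0.32, 0.36} → pass.
TC (methods 1·2): 0.50 vs {0.16, 0.60, 0.32, 0.36} → fail.
2 of 3 fail.

2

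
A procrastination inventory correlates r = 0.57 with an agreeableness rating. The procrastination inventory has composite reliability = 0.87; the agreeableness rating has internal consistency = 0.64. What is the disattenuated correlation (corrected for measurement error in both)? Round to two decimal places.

0.76

r_true = r_obs / √(r_xx · r_yy) = 0.57 / √(0.87 × 0.64) = 0.57 / √0.5568 = 0.57 / 0.7462 ≈ 0.76.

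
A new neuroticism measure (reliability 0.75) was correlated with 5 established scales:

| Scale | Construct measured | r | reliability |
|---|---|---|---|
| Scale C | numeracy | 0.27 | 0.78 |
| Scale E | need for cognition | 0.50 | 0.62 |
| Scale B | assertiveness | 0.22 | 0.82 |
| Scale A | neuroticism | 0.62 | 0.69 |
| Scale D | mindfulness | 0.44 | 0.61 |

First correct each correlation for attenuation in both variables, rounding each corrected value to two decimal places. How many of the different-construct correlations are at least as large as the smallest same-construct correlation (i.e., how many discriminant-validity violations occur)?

Disattenuated r (r / √(r_scale · r_new)):
  Scale C (disc): 0.27 / √(0.78·0.75) = 0.35
  Scale E (disc): 0.50 / √(0.62·0.75) = 0.73
  Scale B (disc): 0.22 / √(0.82·0.75) = 0.28
  Scale A (conv): 0.62 / √(0.69·0.75) = 0.86
  Scale D (disc): 0.44 / √(0.61·0.75) = 0.65
Smallest convergent = 0.86. Discriminant values: 0.35, 0.73, 0.28, 0.65; count ≥ 0.86 → 0.

0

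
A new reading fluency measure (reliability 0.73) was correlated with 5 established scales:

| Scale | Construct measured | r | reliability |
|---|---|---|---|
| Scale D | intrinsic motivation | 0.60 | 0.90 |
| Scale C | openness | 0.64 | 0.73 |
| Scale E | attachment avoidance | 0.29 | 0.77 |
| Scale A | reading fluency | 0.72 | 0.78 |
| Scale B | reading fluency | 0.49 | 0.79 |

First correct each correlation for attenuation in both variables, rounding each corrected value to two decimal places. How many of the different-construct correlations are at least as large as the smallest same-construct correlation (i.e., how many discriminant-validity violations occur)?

2

Disattenuated r (r / √(r_scale · r_new)):
  Scale D (disc): 0.60 / √(0.90·0.73) = 0.74
  Scale C (disc): 0.64 / √(0.73·0.73) = 0.88
  Scale E (disc): 0.29 / √(0.77·0.73) = 0.39
  Scale A (conv): 0.72 / √(0.78·0.73) = 0.95
  Scale B (conv): 0.49 / √(0.79·0.73) = 0.65
Smallest convergent = 0.65. Discriminant values: 0.74, 0.88, 0.39; count ≥ 0.65 → 2.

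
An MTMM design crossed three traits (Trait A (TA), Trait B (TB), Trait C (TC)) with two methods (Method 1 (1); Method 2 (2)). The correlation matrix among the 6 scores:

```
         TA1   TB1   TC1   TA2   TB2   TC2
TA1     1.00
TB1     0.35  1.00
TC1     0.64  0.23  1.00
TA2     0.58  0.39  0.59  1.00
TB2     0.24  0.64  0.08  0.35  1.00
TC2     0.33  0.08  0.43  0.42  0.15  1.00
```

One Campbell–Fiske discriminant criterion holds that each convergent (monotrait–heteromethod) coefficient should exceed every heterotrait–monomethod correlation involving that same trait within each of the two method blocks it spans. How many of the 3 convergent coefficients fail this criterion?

2

Convergent coefficients and their comparison sets:
TA (methods 1·2): 0.58 vs {0.35, 0.35, 0.64, 0.42} → fail.
TB (methods 1·2): 0.64 vs {0.35, 0.35, 0.23, 0.15} → pass.
TC (methods 1·2): 0.43 vs {0.64, 0.42, 0.23, 0.15} → fail.
2 of 3 fail.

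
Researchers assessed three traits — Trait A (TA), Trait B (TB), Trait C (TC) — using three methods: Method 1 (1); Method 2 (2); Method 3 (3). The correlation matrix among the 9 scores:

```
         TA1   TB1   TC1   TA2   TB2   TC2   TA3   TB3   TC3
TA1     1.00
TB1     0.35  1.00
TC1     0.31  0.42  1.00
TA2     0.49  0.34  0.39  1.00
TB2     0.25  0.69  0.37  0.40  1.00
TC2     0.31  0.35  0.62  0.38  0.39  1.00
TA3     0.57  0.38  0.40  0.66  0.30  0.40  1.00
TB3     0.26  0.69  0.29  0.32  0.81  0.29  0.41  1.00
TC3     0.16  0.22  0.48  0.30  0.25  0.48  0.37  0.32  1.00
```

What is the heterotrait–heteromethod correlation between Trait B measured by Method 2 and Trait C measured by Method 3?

Different traits and methods: r(TB2, TC3) = 0.25.

0.25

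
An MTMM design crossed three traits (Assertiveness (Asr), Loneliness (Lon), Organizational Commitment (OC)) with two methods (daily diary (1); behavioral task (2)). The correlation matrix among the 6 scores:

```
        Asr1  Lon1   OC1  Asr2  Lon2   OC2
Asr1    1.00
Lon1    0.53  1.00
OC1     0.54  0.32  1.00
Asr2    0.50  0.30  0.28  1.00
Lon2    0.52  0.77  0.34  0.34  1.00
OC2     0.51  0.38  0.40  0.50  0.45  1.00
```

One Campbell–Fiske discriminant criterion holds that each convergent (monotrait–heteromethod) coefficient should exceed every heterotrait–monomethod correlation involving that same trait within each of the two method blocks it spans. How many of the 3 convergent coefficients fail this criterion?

2

Convergent coefficients and their comparison sets:
Asr (methods 1·2): 0.50 vs {0.53, 0.34, 0.54, 0.50} → fail.
Lon (methods 1·2): 0.77 vs {0.53, 0.34, 0.32, 0.45} → pass.
OC (methods 1·2): 0.40 vs {0.54, 0.50, 0.32, 0.45} → fail.
2 of 3 fail.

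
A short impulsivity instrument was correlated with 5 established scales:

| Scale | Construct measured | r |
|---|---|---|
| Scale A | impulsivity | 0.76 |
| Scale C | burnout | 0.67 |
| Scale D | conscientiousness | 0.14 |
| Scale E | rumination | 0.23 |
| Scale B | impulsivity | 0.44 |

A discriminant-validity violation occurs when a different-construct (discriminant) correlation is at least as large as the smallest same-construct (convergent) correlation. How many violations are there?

1

Convergent (same construct = impulsivity): Scale A, Scale B.
Smallest convergent = 0.44. Discriminant values: 0.67, 0.14, 0.23; count ≥ 0.44 → 1.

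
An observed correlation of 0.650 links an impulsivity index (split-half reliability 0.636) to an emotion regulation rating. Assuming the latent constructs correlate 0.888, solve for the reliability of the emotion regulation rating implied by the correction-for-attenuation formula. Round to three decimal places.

0.842

r_true = r_obs / √(r_xx · r_yy) ⇒ 0.888 = 0.650 / √(0.636 · r_yy).
√(0.636 · r_yy) = 0.650 / 0.888 = 0.7320; 0.636 · r_yy = 0.5358; r_yy = 0.5358 / 0.636 ≈ 0.842.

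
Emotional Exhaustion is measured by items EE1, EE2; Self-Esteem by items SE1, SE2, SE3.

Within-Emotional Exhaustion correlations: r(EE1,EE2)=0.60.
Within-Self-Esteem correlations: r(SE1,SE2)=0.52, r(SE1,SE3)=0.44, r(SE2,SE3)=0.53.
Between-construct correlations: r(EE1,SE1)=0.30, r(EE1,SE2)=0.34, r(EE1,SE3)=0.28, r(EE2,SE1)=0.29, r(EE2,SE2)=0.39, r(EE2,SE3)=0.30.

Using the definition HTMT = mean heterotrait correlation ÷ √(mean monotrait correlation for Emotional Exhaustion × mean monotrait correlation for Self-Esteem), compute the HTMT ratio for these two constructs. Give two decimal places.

Between-construct mean = 1.90/6 = 0.3167.
Mean within-EE = 0.60/1 = 0.6000; mean within-SE = 1.49/3 = 0.4967.
Geometric mean = √(0.6000 × 0.4967) = 0.5459.
HTMT = 0.3167 / 0.5459 = 0.58.

0.58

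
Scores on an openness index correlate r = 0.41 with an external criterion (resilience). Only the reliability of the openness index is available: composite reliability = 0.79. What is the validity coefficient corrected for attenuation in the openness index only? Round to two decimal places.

Single correction: r_c = r_obs / √r_xx = 0.41 / √0.79 = 0.41 / 0.8888 ≈ 0.46.

0.46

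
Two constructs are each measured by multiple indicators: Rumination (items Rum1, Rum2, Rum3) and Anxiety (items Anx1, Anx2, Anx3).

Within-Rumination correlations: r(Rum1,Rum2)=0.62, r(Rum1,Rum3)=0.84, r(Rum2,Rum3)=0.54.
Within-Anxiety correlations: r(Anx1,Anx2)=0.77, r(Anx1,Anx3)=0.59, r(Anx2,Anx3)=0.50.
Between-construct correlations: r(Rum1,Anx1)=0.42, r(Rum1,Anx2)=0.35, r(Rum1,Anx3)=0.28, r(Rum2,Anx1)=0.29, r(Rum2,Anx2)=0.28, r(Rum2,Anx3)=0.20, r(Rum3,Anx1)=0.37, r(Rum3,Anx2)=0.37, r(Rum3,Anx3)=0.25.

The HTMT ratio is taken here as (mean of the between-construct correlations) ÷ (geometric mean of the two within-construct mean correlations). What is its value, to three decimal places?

0.486

Between-construct mean = 2.81/9 = 0.3122.
Mean within-Rum = 2.00/3 = 0.6667; mean within-Anx = 1.86/3 = 0.6200.
Geometric mean = √(0.6667 × 0.6200) = 0.6429.
HTMT = 0.3122 / 0.6429 = 0.486.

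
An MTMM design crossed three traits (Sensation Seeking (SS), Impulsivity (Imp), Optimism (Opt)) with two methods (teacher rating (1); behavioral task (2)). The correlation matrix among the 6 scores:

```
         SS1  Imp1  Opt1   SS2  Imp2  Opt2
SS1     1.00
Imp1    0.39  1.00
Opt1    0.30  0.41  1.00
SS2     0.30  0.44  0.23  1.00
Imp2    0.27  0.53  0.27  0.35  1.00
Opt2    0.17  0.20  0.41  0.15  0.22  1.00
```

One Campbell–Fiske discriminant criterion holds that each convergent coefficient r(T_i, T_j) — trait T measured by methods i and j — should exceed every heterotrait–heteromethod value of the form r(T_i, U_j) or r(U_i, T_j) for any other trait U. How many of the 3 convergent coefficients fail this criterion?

Each convergent coefficient versus the relevant comparison correlations:
SS (methods 1·2): 0.30 vs {0.27, 0.44, 0.17, 0.23} → fail.
Imp (methods 1·2): 0.53 vs {0.44, 0.27, 0.20, 0.27} → pass.
Opt (methods 1·2): 0.41 vs {0.23, 0.17, 0.27, 0.20} → pass.
1 of 3 fail.

1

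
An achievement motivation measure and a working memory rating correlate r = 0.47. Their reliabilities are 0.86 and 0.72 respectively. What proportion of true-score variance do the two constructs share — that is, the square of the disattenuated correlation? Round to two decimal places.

0.36

Disattenuated r = 0.47 / √(0.86 × 0.72) = 0.47 / 0.7869 = 0.5973.
Shared true-score variance = 0.5973² = 0.3568 ≈ 0.36.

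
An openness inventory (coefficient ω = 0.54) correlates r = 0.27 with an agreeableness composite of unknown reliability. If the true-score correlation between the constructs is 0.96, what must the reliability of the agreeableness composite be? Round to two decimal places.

r_true = r_obs / √(r_xx · r_yy) ⇒ 0.96 = 0.27 / √(0.54 · r_yy).
√(0.54 · r_yy) = 0.27 / 0.96 = 0.2813; 0.54 · r_yy = 0.0791; r_yy = 0.0791 / 0.54 ≈ 0.15.

0.15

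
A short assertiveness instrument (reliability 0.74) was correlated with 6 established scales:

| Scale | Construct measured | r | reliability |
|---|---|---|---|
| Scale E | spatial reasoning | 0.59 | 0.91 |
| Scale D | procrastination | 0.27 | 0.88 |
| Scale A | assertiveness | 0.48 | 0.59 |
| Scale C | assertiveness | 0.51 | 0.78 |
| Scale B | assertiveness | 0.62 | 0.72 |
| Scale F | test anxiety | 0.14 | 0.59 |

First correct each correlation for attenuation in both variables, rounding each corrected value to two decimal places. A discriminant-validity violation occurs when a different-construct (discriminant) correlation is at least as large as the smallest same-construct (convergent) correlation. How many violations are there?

1

Disattenuated r (r / √(r_scale · r_new)):
  Scale E (disc): 0.59 / √(0.91·0.74) = 0.72
  Scale D (disc): 0.27 / √(0.88·0.74) = 0.33
  Scale A (conv): 0.48 / √(0.59·0.74) = 0.73
  Scale C (conv): 0.51 / √(0.78·0.74) = 0.67
  Scale B (conv): 0.62 / √(0.72·0.74) = 0.85
  Scale F (disc): 0.14 / √(0.59·0.74) = 0.21
Smallest convergent = 0.67. Discriminant values: 0.72, 0.33, 0.21; count ≥ 0.67 → 1.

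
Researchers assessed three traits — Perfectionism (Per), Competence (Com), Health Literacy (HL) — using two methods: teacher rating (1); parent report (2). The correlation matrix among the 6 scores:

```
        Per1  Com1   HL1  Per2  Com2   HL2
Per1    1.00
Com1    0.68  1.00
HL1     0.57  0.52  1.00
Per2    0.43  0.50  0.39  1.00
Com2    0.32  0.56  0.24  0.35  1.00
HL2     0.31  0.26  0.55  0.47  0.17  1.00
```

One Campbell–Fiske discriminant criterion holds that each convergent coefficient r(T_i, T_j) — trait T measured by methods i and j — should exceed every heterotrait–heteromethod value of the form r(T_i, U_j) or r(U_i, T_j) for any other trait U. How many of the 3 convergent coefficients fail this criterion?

1

Each convergent coefficient versus the relevant comparison correlations:
Per (methods 1·2): 0.43 vs {0.32, 0.50, 0.31, 0.39} → fail.
Com (methods 1·2): 0.56 vs {0.50, 0.32, 0.26, 0.24} → pass.
HL (methods 1·2): 0.55 vs {0.39, 0.31, 0.24, 0.26} → pass.
1 of 3 fail.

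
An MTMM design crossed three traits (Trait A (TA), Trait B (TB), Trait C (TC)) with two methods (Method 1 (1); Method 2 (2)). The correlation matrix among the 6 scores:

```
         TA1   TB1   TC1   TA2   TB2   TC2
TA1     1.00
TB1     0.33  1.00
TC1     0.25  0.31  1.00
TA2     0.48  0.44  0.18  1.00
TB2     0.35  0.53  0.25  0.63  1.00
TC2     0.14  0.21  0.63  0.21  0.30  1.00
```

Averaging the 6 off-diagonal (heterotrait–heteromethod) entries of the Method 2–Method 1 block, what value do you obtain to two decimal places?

0.26

HTHM values (method 2 × method 1): 0.44, 0.18, 0.35, 0.25, 0.14, 0.21; mean = 1.57/6 = 0.26.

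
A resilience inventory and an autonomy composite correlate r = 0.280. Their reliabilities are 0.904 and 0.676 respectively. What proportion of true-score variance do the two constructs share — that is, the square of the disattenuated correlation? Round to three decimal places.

0.128

Disattenuated r = 0.280 / √(0.904 × 0.676) = 0.280 / 0.7817 = 0.3582.
Shared true-score variance = 0.3582² = 0.1283 ≈ 0.128.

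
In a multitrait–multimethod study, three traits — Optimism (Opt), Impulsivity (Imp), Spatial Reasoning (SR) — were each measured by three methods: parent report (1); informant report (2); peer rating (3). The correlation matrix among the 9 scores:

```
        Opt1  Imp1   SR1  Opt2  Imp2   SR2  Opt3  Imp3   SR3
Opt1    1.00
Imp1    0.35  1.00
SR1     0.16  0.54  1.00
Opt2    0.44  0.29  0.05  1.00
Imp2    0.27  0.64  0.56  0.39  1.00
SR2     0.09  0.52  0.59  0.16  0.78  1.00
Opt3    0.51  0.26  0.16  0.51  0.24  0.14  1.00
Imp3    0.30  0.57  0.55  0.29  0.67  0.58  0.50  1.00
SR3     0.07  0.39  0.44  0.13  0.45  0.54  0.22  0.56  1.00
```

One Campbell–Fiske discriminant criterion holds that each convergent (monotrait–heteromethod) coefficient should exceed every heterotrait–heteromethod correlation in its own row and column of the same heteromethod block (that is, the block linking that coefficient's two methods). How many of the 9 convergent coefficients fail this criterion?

Checking each validity diagonal entry against its comparison values:
Opt (methods 1·2): 0.44 vs {0.27, 0.29, 0.09, 0.05} → pass.
Opt (methods 1·3): 0.51 vs {0.30, 0.26, 0.07, 0.16} → pass.
Opt (methods 2·3): 0.51 vs {0.29, 0.24, 0.13, 0.14} → pass.
Imp (methods 1·2): 0.64 vs {0.29, 0.27, 0.52, 0.56} → pass.
Imp (methods 1·3): 0.57 vs {0.26, 0.30, 0.39, 0.55} → pass.
Imp (methods 2·3): 0.67 vs {0.24, 0.29, 0.45, 0.58} → pass.
SR (methods 1·2): 0.59 vs {0.05, 0.09, 0.56, 0.52} → pass.
SR (methods 1·3): 0.44 vs {0.16, 0.07, 0.55, 0.39} → fail.
SR (methods 2·3): 0.54 vs {0.14, 0.13, 0.58, 0.45} → fail.
2 of 9 fail.

2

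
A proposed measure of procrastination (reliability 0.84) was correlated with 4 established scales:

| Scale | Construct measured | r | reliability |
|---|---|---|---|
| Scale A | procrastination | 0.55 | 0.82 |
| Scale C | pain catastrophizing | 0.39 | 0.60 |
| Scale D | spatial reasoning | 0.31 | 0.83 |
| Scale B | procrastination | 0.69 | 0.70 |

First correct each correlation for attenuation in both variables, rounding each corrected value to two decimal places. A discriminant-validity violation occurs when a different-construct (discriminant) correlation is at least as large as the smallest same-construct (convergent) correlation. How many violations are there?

0

Disattenuated r (r / √(r_scale · r_new)):
  Scale A (conv): 0.55 / √(0.82·0.84) = 0.66
  Scale C (disc): 0.39 / √(0.60·0.84) = 0.55
  Scale D (disc): 0.31 / √(0.83·0.84) = 0.37
  Scale B (conv): 0.69 / √(0.70·0.84) = 0.90
Smallest convergent = 0.66. Discriminant values: 0.55, 0.37; count ≥ 0.66 → 0.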